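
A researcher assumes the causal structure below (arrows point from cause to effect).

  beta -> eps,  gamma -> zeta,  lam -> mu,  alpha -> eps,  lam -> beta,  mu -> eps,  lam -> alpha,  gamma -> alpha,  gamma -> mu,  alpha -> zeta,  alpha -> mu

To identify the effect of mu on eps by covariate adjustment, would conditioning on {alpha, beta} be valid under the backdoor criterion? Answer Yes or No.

Yes

Backdoor paths from mu to eps (paths whose first edge points into mu):
  P1: mu <- gamma -> alpha <- lam -> beta -> eps
  P2: mu <- gamma -> alpha -> eps
  P3: mu <- gamma -> zeta <- alpha <- lam -> beta -> eps
  P4: mu <- gamma -> zeta <- alpha -> eps
  P5: mu <- lam -> alpha -> eps
  P6: mu <- lam -> beta -> eps
  P7: mu <- alpha <- lam -> beta -> eps
  P8: mu <- alpha -> eps
Condition 1 (no descendant of mu in the set): holds — descendants of mu are {eps}; none are in {alpha, beta}.
Condition 2 (every backdoor path blocked by {alpha, beta}):
  P1: blocked at chain node beta ∈ conditioning set.
  P2: blocked at chain node alpha ∈ conditioning set.
  P3: blocked at collider zeta (neither it nor any descendant is in the conditioning set).
  P4: blocked at collider zeta (neither it nor any descendant is in the conditioning set).
  P5: blocked at chain node alpha ∈ conditioning set.
  P6: blocked at chain node beta ∈ conditioning set.
  P7: blocked at chain node alpha ∈ conditioning set.
  P8: blocked at fork node alpha ∈ conditioning set.
{alpha, beta} satisfies the backdoor criterion.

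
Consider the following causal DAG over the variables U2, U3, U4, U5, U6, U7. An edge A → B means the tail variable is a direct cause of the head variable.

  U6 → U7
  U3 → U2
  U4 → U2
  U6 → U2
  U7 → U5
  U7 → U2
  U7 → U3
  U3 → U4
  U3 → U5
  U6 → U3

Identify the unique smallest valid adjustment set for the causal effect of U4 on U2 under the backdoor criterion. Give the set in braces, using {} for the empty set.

{U3}

Variables eligible for adjustment (non-descendants of U4, excluding U4 and U2): {U3, U5, U6, U7}.
Backdoor paths from U4 to U2:
  P1: U4 <- U3 <- U6 -> U7 -> U2
  P2: U4 <- U3 <- U6 -> U2
  P3: U4 <- U3 <- U7 <- U6 -> U2
  P4: U4 <- U3 <- U7 -> U2
  P5: U4 <- U3 -> U2
  P6: U4 <- U3 -> U5 <- U7 <- U6 -> U2
  P7: U4 <- U3 -> U5 <- U7 -> U2
The empty set is not sufficient: P1 (U4 <- U3 <- U6 -> U7 -> U2) has no collider blocking it and no conditioned non-collider, so it is open.
Try {U3}:
  P1: blocked at chain node U3 ∈ conditioning set.
  P2: blocked at chain node U3 ∈ conditioning set.
  P3: blocked at chain node U3 ∈ conditioning set.
  P4: blocked at chain node U3 ∈ conditioning set.
  P5: blocked at fork node U3 ∈ conditioning set.
  P6: blocked at fork node U3 ∈ conditioning set.
  P7: blocked at fork node U3 ∈ conditioning set.
{U3} contains no descendant of U4 and blocks every backdoor path.
No other singleton works — e.g. {U6} leaves P4 open — so {U3} is the unique smallest valid adjustment set.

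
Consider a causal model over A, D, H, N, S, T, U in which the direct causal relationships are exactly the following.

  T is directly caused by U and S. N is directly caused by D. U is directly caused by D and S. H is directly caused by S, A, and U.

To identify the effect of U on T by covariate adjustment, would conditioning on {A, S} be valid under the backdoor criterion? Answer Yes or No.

Backdoor paths from U to T (paths whose first edge points into U):
  P1: U <- S -> T
Condition 1 (no descendant of U in the set): holds — descendants of U are {H, T}; none are in {A, S}.
Condition 2 (every backdoor path blocked by {A, S}):
  P1: blocked at fork node S ∈ conditioning set.
{A, S} satisfies the backdoor criterion.

Yes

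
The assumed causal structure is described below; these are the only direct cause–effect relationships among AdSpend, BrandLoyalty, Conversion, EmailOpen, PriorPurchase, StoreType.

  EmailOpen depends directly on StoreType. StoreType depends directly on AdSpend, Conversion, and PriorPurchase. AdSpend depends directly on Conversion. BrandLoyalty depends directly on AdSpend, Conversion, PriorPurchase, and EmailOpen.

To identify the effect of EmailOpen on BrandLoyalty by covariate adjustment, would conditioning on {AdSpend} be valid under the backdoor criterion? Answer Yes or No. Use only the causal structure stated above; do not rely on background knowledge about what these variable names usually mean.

No

Backdoor paths from EmailOpen to BrandLoyalty (paths whose first edge points into EmailOpen):
  P1: EmailOpen <- StoreType <- Conversion -> AdSpend -> BrandLoyalty
  P2: EmailOpen <- StoreType <- Conversion -> BrandLoyalty
  P3: EmailOpen <- StoreType <- PriorPurchase -> BrandLoyalty
  P4: EmailOpen <- StoreType <- AdSpend <- Conversion -> BrandLoyalty
  P5: EmailOpen <- StoreType <- AdSpend -> BrandLoyalty
Condition 1 (no descendant of EmailOpen in the set): holds — descendants of EmailOpen are {BrandLoyalty}; none are in {AdSpend}.
Condition 2 (every backdoor path blocked by {AdSpend}):
  P1: blocked at chain node AdSpend ∈ conditioning set.
  P2: open — no interior node is in the conditioning set.
  P3: open — no interior node is in the conditioning set.
  P4: blocked at chain node AdSpend ∈ conditioning set.
  P5: blocked at fork node AdSpend ∈ conditioning set.
{AdSpend} does not satisfy the backdoor criterion.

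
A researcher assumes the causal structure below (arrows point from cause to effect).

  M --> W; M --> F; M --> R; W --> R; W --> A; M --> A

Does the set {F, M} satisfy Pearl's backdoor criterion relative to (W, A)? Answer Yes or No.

Yes

Backdoor paths from W to A (paths whose first edge points into W):
  P1: W <- M -> A
Condition 1 (no descendant of W in the set): holds — descendants of W are {A, R}; none are in {F, M}.
Condition 2 (every backdoor path blocked by {F, M}):
  P1: blocked at fork node M ∈ conditioning set.
{F, M} satisfies the backdoor criterion.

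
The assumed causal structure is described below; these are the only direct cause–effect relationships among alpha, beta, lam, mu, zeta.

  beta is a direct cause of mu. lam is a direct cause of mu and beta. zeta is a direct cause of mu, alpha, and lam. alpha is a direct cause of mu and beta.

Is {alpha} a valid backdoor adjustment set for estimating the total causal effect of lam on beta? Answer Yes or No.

Backdoor paths from lam to beta (paths whose first edge points into lam):
  P1: lam <- zeta -> alpha -> beta
  P2: lam <- zeta -> alpha -> mu <- beta
  P3: lam <- zeta -> mu <- alpha -> beta
  P4: lam <- zeta -> mu <- beta
Condition 1 (no descendant of lam in the set): holds — descendants of lam are {beta, mu}; none are in {alpha}.
Condition 2 (every backdoor path blocked by {alpha}):
  P1: blocked at chain node alpha ∈ conditioning set.
  P2: blocked at chain node alpha ∈ conditioning set.
  P3: blocked at collider mu (neither it nor any descendant is in the conditioning set).
  P4: blocked at collider mu (neither it nor any descendant is in the conditioning set).
{alpha} satisfies the backdoor criterion.

Yes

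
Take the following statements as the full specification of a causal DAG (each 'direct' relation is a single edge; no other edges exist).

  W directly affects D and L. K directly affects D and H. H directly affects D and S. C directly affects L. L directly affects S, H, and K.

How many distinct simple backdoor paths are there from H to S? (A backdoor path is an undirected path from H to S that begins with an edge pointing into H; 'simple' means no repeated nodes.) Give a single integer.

3

A backdoor path from H to S is any simple undirected path whose first edge points into H (i.e. leaves H via a parent).
Parents of H: {K, L}.
Enumerating:
  P1: H <- L -> S
  P2: H <- K <- L -> S
  P3: H <- K -> D <- W -> L -> S
That exhausts the simple backdoor paths. Count: 3.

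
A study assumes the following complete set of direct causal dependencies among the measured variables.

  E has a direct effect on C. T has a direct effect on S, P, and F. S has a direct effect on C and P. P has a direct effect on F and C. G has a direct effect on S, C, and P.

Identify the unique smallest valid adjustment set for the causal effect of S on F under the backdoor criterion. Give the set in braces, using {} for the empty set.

Variables eligible for adjustment (non-descendants of S, excluding S and F): {E, G, T}.
Backdoor paths from S to F:
  P1: S <- G -> P <- T -> F
  P2: S <- G -> P -> F
  P3: S <- G -> C <- P <- T -> F
  P4: S <- G -> C <- P -> F
  P5: S <- T -> P -> F
  P6: S <- T -> F
The empty set is not sufficient: P2 (S <- G -> P -> F) has no collider blocking it and no conditioned non-collider, so it is open.
Try {G, T}:
  P1: blocked at fork node G ∈ conditioning set.
  P2: blocked at fork node G ∈ conditioning set.
  P3: blocked at fork node G ∈ conditioning set.
  P4: blocked at fork node G ∈ conditioning set.
  P5: blocked at fork node T ∈ conditioning set.
  P6: blocked at fork node T ∈ conditioning set.
{G, T} contains no descendant of S and blocks every backdoor path.
Every element of {G, T} is needed (dropping G leaves P2 open; dropping T leaves P5 open), so no proper subset is valid.
Among all size-2 subsets of the eligible variables, only {G, T} blocks every backdoor path, so it is the unique smallest valid adjustment set.

{G, T}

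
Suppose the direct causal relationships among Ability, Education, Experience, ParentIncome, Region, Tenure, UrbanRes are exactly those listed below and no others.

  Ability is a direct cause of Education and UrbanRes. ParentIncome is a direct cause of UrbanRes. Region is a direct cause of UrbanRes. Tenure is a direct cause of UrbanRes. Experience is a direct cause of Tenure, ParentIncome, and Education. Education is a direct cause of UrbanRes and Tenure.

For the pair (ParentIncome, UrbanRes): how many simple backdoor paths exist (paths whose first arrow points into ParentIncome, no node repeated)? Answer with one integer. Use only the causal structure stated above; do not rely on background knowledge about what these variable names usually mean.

A backdoor path from ParentIncome to UrbanRes is any simple undirected path whose first edge points into ParentIncome (i.e. leaves ParentIncome via a parent).
Parents of ParentIncome: {Experience}.
Enumerating:
  P1: ParentIncome <- Experience -> Education <- Ability -> UrbanRes
  P2: ParentIncome <- Experience -> Education -> Tenure -> UrbanRes
  P3: ParentIncome <- Experience -> Education -> UrbanRes
  P4: ParentIncome <- Experience -> Tenure <- Education <- Ability -> UrbanRes
  P5: ParentIncome <- Experience -> Tenure <- Education -> UrbanRes
  P6: ParentIncome <- Experience -> Tenure -> UrbanRes
That exhausts the simple backdoor paths. Count: 6.

6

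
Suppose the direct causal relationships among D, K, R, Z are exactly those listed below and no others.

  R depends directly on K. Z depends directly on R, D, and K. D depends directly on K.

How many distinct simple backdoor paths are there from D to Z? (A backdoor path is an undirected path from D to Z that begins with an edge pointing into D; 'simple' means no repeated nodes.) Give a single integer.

A backdoor path from D to Z is any simple undirected path whose first edge points into D (i.e. leaves D via a parent).
Parents of D: {K}.
Enumerating:
  P1: D <- K -> R -> Z
  P2: D <- K -> Z
That exhausts the simple backdoor paths. Count: 2.

2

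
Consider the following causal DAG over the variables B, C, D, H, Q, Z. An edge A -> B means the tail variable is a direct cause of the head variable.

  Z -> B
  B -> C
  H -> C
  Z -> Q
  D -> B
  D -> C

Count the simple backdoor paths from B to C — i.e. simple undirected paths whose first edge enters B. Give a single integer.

1

A backdoor path from B to C is any simple undirected path whose first edge points into B (i.e. leaves B via a parent).
Parents of B: {D, Z}.
Enumerating:
  P1: B <- D -> C
That exhausts the simple backdoor paths. Count: 1.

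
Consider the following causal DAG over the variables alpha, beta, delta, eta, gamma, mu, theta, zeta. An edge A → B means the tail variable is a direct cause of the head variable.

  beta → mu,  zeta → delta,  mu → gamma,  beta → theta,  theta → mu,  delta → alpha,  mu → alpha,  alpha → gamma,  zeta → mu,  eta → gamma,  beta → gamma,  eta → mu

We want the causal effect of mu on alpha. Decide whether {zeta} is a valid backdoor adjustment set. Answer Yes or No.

Yes

Backdoor paths from mu to alpha (paths whose first edge points into mu):
  P1: mu <- beta -> gamma <- alpha
  P2: mu <- eta -> gamma <- alpha
  P3: mu <- theta <- beta -> gamma <- alpha
  P4: mu <- zeta -> delta -> alpha
Condition 1 (no descendant of mu in the set): holds — descendants of mu are {alpha, gamma}; none are in {zeta}.
Condition 2 (every backdoor path blocked by {zeta}):
  P1: blocked at collider gamma (neither it nor any descendant is in the conditioning set).
  P2: blocked at collider gamma (neither it nor any descendant is in the conditioning set).
  P3: blocked at collider gamma (neither it nor any descendant is in the conditioning set).
  P4: blocked at fork node zeta ∈ conditioning set.
{zeta} satisfies the backdoor criterion.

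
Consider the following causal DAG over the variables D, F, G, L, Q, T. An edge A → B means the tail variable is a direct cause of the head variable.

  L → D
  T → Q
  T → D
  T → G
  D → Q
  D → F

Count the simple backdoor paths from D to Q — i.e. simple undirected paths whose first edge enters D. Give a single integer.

1

A backdoor path from D to Q is any simple undirected path whose first edge points into D (i.e. leaves D via a parent).
Parents of D: {L, T}.
Enumerating:
  P1: D <- T -> Q
That exhausts the simple backdoor paths. Count: 1.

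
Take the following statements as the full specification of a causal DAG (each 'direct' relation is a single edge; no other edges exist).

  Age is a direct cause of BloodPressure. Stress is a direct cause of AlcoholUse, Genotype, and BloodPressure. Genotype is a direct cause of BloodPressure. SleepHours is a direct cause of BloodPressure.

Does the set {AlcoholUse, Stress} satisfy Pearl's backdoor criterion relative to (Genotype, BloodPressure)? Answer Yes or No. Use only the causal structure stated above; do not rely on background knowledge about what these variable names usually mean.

Yes

Backdoor paths from Genotype to BloodPressure (paths whose first edge points into Genotype):
  P1: Genotype <- Stress -> BloodPressure
Condition 1 (no descendant of Genotype in the set): holds — descendants of Genotype are {BloodPressure}; none are in {AlcoholUse, Stress}.
Condition 2 (every backdoor path blocked by {AlcoholUse, Stress}):
  P1: blocked at fork node Stress ∈ conditioning set.
{AlcoholUse, Stress} satisfies the backdoor criterion.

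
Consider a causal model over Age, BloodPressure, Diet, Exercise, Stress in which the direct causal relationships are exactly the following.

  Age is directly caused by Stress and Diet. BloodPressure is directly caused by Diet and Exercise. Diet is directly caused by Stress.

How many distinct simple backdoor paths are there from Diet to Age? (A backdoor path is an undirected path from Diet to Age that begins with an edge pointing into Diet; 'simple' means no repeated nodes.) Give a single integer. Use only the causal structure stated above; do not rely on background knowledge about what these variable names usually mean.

1

A backdoor path from Diet to Age is any simple undirected path whose first edge points into Diet (i.e. leaves Diet via a parent).
Parents of Diet: {Stress}.
Enumerating:
  P1: Diet <- Stress -> Age
That exhausts the simple backdoor paths. Count: 1.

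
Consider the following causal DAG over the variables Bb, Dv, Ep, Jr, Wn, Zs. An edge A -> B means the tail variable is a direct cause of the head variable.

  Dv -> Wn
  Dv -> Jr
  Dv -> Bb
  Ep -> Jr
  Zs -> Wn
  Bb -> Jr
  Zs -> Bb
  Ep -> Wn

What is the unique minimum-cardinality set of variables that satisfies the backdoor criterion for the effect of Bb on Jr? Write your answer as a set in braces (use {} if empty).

Variables eligible for adjustment (non-descendants of Bb, excluding Bb and Jr): {Dv, Ep, Wn, Zs}.
Backdoor paths from Bb to Jr:
  P1: Bb <- Dv -> Wn <- Ep -> Jr
  P2: Bb <- Dv -> Jr
  P3: Bb <- Zs -> Wn <- Dv -> Jr
  P4: Bb <- Zs -> Wn <- Ep -> Jr
The empty set is not sufficient: P2 (Bb <- Dv -> Jr) has no collider blocking it and no conditioned non-collider, so it is open.
Try {Dv}:
  P1: blocked at fork node Dv ∈ conditioning set.
  P2: blocked at fork node Dv ∈ conditioning set.
  P3: blocked at collider Wn (neither it nor any descendant is in the conditioning set).
  P4: blocked at collider Wn (neither it nor any descendant is in the conditioning set).
{Dv} contains no descendant of Bb and blocks every backdoor path.
No other singleton works — e.g. {Ep} leaves P2 open — so {Dv} is the unique smallest valid adjustment set.

{Dv}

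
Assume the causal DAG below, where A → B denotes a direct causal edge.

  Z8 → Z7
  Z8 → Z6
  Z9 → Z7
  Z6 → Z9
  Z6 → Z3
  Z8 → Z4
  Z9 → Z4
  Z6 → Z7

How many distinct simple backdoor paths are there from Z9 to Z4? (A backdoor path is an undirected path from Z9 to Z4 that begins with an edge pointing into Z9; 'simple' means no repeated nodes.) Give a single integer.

A backdoor path from Z9 to Z4 is any simple undirected path whose first edge points into Z9 (i.e. leaves Z9 via a parent).
Parents of Z9: {Z6}.
Enumerating:
  P1: Z9 <- Z6 <- Z8 -> Z4
  P2: Z9 <- Z6 -> Z7 <- Z8 -> Z4
That exhausts the simple backdoor paths. Count: 2.

2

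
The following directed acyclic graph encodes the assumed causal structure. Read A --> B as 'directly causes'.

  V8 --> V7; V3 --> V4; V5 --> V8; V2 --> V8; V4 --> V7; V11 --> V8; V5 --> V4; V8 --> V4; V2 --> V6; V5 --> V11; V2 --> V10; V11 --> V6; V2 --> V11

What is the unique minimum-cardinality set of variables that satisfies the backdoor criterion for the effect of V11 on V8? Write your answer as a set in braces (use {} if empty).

{V2, V5}

Variables eligible for adjustment (non-descendants of V11, excluding V11 and V8): {V10, V2, V3, V5}.
Backdoor paths from V11 to V8:
  P1: V11 <- V2 -> V8
  P2: V11 <- V5 -> V8
  P3: V11 <- V5 -> V4 <- V8
  P4: V11 <- V5 -> V4 -> V7 <- V8
The empty set is not sufficient: P1 (V11 <- V2 -> V8) has no collider blocking it and no conditioned non-collider, so it is open.
Try {V2, V5}:
  P1: blocked at fork node V2 ∈ conditioning set.
  P2: blocked at fork node V5 ∈ conditioning set.
  P3: blocked at fork node V5 ∈ conditioning set.
  P4: blocked at fork node V5 ∈ conditioning set.
{V2, V5} contains no descendant of V11 and blocks every backdoor path.
Every element of {V2, V5} is needed (dropping V2 leaves P1 open; dropping V5 leaves P2 open), so no proper subset is valid.
Among all size-2 subsets of the eligible variables, only {V2, V5} blocks every backdoor path, so it is the unique smallest valid adjustment set.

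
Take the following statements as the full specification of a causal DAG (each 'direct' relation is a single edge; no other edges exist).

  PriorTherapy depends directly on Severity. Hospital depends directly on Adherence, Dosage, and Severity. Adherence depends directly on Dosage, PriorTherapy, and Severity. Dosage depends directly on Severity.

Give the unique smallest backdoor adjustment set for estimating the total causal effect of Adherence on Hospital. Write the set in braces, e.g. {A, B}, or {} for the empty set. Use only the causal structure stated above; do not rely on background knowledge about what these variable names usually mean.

{Dosage, Severity}

Variables eligible for adjustment (non-descendants of Adherence, excluding Adherence and Hospital): {Dosage, PriorTherapy, Severity}.
Backdoor paths from Adherence to Hospital:
  P1: Adherence <- Severity -> Dosage -> Hospital
  P2: Adherence <- Severity -> Hospital
  P3: Adherence <- Dosage <- Severity -> Hospital
  P4: Adherence <- Dosage -> Hospital
  P5: Adherence <- PriorTherapy <- Severity -> Dosage -> Hospital
  P6: Adherence <- PriorTherapy <- Severity -> Hospital
The empty set is not sufficient: P1 (Adherence <- Severity -> Dosage -> Hospital) has no collider blocking it and no conditioned non-collider, so it is open.
Try {Dosage, Severity}:
  P1: blocked at fork node Severity ∈ conditioning set.
  P2: blocked at fork node Severity ∈ conditioning set.
  P3: blocked at chain node Dosage ∈ conditioning set.
  P4: blocked at fork node Dosage ∈ conditioning set.
  P5: blocked at fork node Severity ∈ conditioning set.
  P6: blocked at fork node Severity ∈ conditioning set.
{Dosage, Severity} contains no descendant of Adherence and blocks every backdoor path.
Every element of {Dosage, Severity} is needed (dropping Dosage leaves P4 open; dropping Severity leaves P2 open), so no proper subset is valid.
Among all size-2 subsets of the eligible variables, only {Dosage, Severity} blocks every backdoor path, so it is the unique smallest valid adjustment set.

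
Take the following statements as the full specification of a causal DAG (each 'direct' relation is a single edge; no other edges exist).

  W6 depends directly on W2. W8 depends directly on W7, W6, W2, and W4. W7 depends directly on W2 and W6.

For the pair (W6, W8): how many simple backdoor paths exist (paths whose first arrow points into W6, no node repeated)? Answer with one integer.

A backdoor path from W6 to W8 is any simple undirected path whose first edge points into W6 (i.e. leaves W6 via a parent).
Parents of W6: {W2}.
Enumerating:
  P1: W6 <- W2 -> W7 -> W8
  P2: W6 <- W2 -> W8
That exhausts the simple backdoor paths. Count: 2.

2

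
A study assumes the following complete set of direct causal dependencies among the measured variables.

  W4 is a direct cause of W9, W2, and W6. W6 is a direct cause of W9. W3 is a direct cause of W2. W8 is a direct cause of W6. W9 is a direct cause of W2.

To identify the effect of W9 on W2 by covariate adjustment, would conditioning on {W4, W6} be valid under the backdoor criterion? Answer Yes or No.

Backdoor paths from W9 to W2 (paths whose first edge points into W9):
  P1: W9 <- W4 -> W2
  P2: W9 <- W6 <- W4 -> W2
Condition 1 (no descendant of W9 in the set): holds — descendants of W9 are {W2}; none are in {W4, W6}.
Condition 2 (every backdoor path blocked by {W4, W6}):
  P1: blocked at fork node W4 ∈ conditioning set.
  P2: blocked at chain node W6 ∈ conditioning set.
{W4, W6} satisfies the backdoor criterion.

Yes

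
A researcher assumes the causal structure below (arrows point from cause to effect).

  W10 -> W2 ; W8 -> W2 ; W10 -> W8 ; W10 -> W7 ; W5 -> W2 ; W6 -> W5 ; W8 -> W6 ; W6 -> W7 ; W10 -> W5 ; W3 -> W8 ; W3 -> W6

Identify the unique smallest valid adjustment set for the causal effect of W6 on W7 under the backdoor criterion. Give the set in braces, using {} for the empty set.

Variables eligible for adjustment (non-descendants of W6, excluding W6 and W7): {W10, W3, W8}.
Backdoor paths from W6 to W7:
  P1: W6 <- W3 -> W8 <- W10 -> W7
  P2: W6 <- W3 -> W8 -> W2 <- W10 -> W7
  P3: W6 <- W3 -> W8 -> W2 <- W5 <- W10 -> W7
  P4: W6 <- W8 <- W10 -> W7
  P5: W6 <- W8 -> W2 <- W10 -> W7
  P6: W6 <- W8 -> W2 <- W5 <- W10 -> W7
The empty set is not sufficient: P4 (W6 <- W8 <- W10 -> W7) has no collider blocking it and no conditioned non-collider, so it is open.
Try {W10}:
  P1: blocked at collider W8 (neither it nor any descendant is in the conditioning set).
  P2: blocked at collider W2 (neither it nor any descendant is in the conditioning set).
  P3: blocked at collider W2 (neither it nor any descendant is in the conditioning set).
  P4: blocked at fork node W10 ∈ conditioning set.
  P5: blocked at collider W2 (neither it nor any descendant is in the conditioning set).
  P6: blocked at collider W2 (neither it nor any descendant is in the conditioning set).
{W10} contains no descendant of W6 and blocks every backdoor path.
No other singleton works — e.g. {W3} leaves P4 open — so {W10} is the unique smallest valid adjustment set.

{W10}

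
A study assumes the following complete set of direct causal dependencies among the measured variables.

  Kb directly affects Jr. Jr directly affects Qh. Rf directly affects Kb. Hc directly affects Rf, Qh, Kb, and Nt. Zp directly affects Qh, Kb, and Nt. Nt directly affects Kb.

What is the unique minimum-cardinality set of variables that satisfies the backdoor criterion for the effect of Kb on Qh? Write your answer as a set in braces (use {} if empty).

{Hc, Zp}

Variables eligible for adjustment (non-descendants of Kb, excluding Kb and Qh): {Hc, Nt, Rf, Zp}.
Backdoor paths from Kb to Qh:
  P1: Kb <- Hc -> Nt <- Zp -> Qh
  P2: Kb <- Hc -> Qh
  P3: Kb <- Rf <- Hc -> Nt <- Zp -> Qh
  P4: Kb <- Rf <- Hc -> Qh
  P5: Kb <- Zp -> Nt <- Hc -> Qh
  P6: Kb <- Zp -> Qh
  P7: Kb <- Nt <- Hc -> Qh
  P8: Kb <- Nt <- Zp -> Qh
The empty set is not sufficient: P2 (Kb <- Hc -> Qh) has no collider blocking it and no conditioned non-collider, so it is open.
Try {Hc, Zp}:
  P1: blocked at fork node Hc ∈ conditioning set.
  P2: blocked at fork node Hc ∈ conditioning set.
  P3: blocked at fork node Hc ∈ conditioning set.
  P4: blocked at fork node Hc ∈ conditioning set.
  P5: blocked at fork node Zp ∈ conditioning set.
  P6: blocked at fork node Zp ∈ conditioning set.
  P7: blocked at fork node Hc ∈ conditioning set.
  P8: blocked at fork node Zp ∈ conditioning set.
{Hc, Zp} contains no descendant of Kb and blocks every backdoor path.
Every element of {Hc, Zp} is needed (dropping Hc leaves P2 open; dropping Zp leaves P6 open), so no proper subset is valid.
Among all size-2 subsets of the eligible variables, only {Hc, Zp} blocks every backdoor path, so it is the unique smallest valid adjustment set.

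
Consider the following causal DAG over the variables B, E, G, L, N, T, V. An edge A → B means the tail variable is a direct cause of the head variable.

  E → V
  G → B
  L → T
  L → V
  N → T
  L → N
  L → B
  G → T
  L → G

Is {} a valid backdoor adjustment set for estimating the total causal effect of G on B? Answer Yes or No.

No

Backdoor paths from G to B (paths whose first edge points into G):
  P1: G <- L -> B
Condition 1 (no descendant of G in the set): holds — descendants of G are {B, T}; none are in {}.
Condition 2 (every backdoor path blocked by {}):
  P1: open — no interior node is in the conditioning set.
{} does not satisfy the backdoor criterion.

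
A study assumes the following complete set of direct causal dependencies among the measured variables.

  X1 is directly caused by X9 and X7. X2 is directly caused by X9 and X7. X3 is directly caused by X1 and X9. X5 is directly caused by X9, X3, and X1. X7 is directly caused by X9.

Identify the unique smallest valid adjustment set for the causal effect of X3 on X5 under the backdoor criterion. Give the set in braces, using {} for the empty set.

{X1, X9}

Variables eligible for adjustment (non-descendants of X3, excluding X3 and X5): {X1, X2, X7, X9}.
Backdoor paths from X3 to X5:
  P1: X3 <- X9 -> X7 -> X1 -> X5
  P2: X3 <- X9 -> X1 -> X5
  P3: X3 <- X9 -> X2 <- X7 -> X1 -> X5
  P4: X3 <- X9 -> X5
  P5: X3 <- X1 <- X9 -> X5
  P6: X3 <- X1 <- X7 <- X9 -> X5
  P7: X3 <- X1 <- X7 -> X2 <- X9 -> X5
  P8: X3 <- X1 -> X5
The empty set is not sufficient: P1 (X3 <- X9 -> X7 -> X1 -> X5) has no collider blocking it and no conditioned non-collider, so it is open.
Try {X1, X9}:
  P1: blocked at fork node X9 ∈ conditioning set.
  P2: blocked at fork node X9 ∈ conditioning set.
  P3: blocked at fork node X9 ∈ conditioning set.
  P4: blocked at fork node X9 ∈ conditioning set.
  P5: blocked at chain node X1 ∈ conditioning set.
  P6: blocked at chain node X1 ∈ conditioning set.
  P7: blocked at chain node X1 ∈ conditioning set.
  P8: blocked at fork node X1 ∈ conditioning set.
{X1, X9} contains no descendant of X3 and blocks every backdoor path.
Every element of {X1, X9} is needed (dropping X1 leaves P8 open; dropping X9 leaves P4 open), so no proper subset is valid.
Among all size-2 subsets of the eligible variables, only {X1, X9} blocks every backdoor path, so it is the unique smallest valid adjustment set.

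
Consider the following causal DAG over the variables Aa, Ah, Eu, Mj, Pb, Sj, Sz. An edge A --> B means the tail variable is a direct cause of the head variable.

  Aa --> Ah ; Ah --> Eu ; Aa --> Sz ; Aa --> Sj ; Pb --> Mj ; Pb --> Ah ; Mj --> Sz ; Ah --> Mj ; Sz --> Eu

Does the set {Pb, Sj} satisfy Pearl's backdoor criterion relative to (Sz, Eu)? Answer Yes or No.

Backdoor paths from Sz to Eu (paths whose first edge points into Sz):
  P1: Sz <- Aa -> Ah -> Eu
  P2: Sz <- Mj <- Pb -> Ah -> Eu
  P3: Sz <- Mj <- Ah -> Eu
Condition 1 (no descendant of Sz in the set): holds — descendants of Sz are {Eu}; none are in {Pb, Sj}.
Condition 2 (every backdoor path blocked by {Pb, Sj}):
  P1: open — no interior node is in the conditioning set.
  P2: blocked at fork node Pb ∈ conditioning set.
  P3: open — no interior node is in the conditioning set.
{Pb, Sj} does not satisfy the backdoor criterion.

No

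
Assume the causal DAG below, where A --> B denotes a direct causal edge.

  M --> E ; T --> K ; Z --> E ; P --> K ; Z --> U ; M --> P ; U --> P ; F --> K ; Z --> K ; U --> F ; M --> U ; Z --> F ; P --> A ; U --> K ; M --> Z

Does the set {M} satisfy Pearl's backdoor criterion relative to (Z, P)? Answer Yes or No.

Backdoor paths from Z to P (paths whose first edge points into Z):
  P1: Z <- M -> U -> F -> K <- P
  P2: Z <- M -> U -> P
  P3: Z <- M -> U -> K <- P
  P4: Z <- M -> P
Condition 1 (no descendant of Z in the set): holds — descendants of Z are {A, E, F, K, P, U}; none are in {M}.
Condition 2 (every backdoor path blocked by {M}):
  P1: blocked at fork node M ∈ conditioning set.
  P2: blocked at fork node M ∈ conditioning set.
  P3: blocked at fork node M ∈ conditioning set.
  P4: blocked at fork node M ∈ conditioning set.
{M} satisfies the backdoor criterion.

Yes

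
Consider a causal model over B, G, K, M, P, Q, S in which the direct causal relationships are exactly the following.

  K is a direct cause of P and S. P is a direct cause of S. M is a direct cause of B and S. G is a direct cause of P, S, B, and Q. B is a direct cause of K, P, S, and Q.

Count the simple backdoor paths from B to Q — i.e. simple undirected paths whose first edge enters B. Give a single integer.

A backdoor path from B to Q is any simple undirected path whose first edge points into B (i.e. leaves B via a parent).
Parents of B: {G, M}.
Enumerating:
  P1: B <- G -> Q
  P2: B <- M -> S <- G -> Q
  P3: B <- M -> S <- K -> P <- G -> Q
  P4: B <- M -> S <- P <- G -> Q
That exhausts the simple backdoor paths. Count: 4.

4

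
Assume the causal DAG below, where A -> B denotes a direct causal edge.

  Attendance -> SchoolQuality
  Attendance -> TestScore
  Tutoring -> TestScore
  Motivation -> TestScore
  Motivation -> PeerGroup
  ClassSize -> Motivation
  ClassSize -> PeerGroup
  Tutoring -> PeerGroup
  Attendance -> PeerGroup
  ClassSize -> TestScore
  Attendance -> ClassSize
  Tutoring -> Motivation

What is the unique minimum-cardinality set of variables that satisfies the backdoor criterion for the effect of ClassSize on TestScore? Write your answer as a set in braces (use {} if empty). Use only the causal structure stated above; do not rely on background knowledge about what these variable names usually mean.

{Attendance}

Variables eligible for adjustment (non-descendants of ClassSize, excluding ClassSize and TestScore): {Attendance, SchoolQuality, Tutoring}.
Backdoor paths from ClassSize to TestScore:
  P1: ClassSize <- Attendance -> TestScore
  P2: ClassSize <- Attendance -> PeerGroup <- Tutoring -> Motivation -> TestScore
  P3: ClassSize <- Attendance -> PeerGroup <- Tutoring -> TestScore
  P4: ClassSize <- Attendance -> PeerGroup <- Motivation <- Tutoring -> TestScore
  P5: ClassSize <- Attendance -> PeerGroup <- Motivation -> TestScore
The empty set is not sufficient: P1 (ClassSize <- Attendance -> TestScore) has no collider blocking it and no conditioned non-collider, so it is open.
Try {Attendance}:
  P1: blocked at fork node Attendance ∈ conditioning set.
  P2: blocked at fork node Attendance ∈ conditioning set.
  P3: blocked at fork node Attendance ∈ conditioning set.
  P4: blocked at fork node Attendance ∈ conditioning set.
  P5: blocked at fork node Attendance ∈ conditioning set.
{Attendance} contains no descendant of ClassSize and blocks every backdoor path.
No other singleton works — e.g. {Tutoring} leaves P1 open — so {Attendance} is the unique smallest valid adjustment set.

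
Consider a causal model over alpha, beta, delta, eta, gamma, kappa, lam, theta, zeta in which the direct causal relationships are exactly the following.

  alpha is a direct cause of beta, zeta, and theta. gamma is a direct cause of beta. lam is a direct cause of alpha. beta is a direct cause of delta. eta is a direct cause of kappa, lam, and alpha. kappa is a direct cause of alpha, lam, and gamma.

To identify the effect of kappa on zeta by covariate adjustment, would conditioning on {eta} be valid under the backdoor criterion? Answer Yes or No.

Yes

Backdoor paths from kappa to zeta (paths whose first edge points into kappa):
  P1: kappa <- eta -> lam -> alpha -> zeta
  P2: kappa <- eta -> alpha -> zeta
Condition 1 (no descendant of kappa in the set): holds — descendants of kappa are {alpha, beta, delta, gamma, lam, theta, zeta}; none are in {eta}.
Condition 2 (every backdoor path blocked by {eta}):
  P1: blocked at fork node eta ∈ conditioning set.
  P2: blocked at fork node eta ∈ conditioning set.
{eta} satisfies the backdoor criterion.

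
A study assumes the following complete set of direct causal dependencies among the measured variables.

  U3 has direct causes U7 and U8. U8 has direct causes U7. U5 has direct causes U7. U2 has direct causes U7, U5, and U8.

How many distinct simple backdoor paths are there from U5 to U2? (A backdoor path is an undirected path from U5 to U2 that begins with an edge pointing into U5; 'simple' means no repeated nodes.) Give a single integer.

A backdoor path from U5 to U2 is any simple undirected path whose first edge points into U5 (i.e. leaves U5 via a parent).
Parents of U5: {U7}.
Enumerating:
  P1: U5 <- U7 -> U8 -> U2
  P2: U5 <- U7 -> U2
  P3: U5 <- U7 -> U3 <- U8 -> U2
That exhausts the simple backdoor paths. Count: 3.

3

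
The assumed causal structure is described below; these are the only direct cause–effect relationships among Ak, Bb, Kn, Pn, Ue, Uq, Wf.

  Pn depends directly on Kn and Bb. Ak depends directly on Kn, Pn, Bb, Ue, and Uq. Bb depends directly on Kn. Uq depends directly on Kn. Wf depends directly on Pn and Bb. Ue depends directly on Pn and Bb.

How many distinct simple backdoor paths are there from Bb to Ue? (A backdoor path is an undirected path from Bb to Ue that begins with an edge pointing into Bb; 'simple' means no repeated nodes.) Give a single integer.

6

A backdoor path from Bb to Ue is any simple undirected path whose first edge points into Bb (i.e. leaves Bb via a parent).
Parents of Bb: {Kn}.
Enumerating:
  P1: Bb <- Kn -> Uq -> Ak <- Pn -> Ue
  P2: Bb <- Kn -> Uq -> Ak <- Ue
  P3: Bb <- Kn -> Pn -> Ue
  P4: Bb <- Kn -> Pn -> Ak <- Ue
  P5: Bb <- Kn -> Ak <- Pn -> Ue
  P6: Bb <- Kn -> Ak <- Ue
That exhausts the simple backdoor paths. Count: 6.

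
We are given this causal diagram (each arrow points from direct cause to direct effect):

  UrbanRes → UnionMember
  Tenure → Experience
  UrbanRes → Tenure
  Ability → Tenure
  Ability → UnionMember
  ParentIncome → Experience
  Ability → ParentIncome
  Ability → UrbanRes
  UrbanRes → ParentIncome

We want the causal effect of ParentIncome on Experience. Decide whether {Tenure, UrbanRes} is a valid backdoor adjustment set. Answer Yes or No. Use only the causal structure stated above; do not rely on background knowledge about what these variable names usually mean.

Yes

Backdoor paths from ParentIncome to Experience (paths whose first edge points into ParentIncome):
  P1: ParentIncome <- Ability -> UrbanRes -> Tenure -> Experience
  P2: ParentIncome <- Ability -> Tenure -> Experience
  P3: ParentIncome <- Ability -> UnionMember <- UrbanRes -> Tenure -> Experience
  P4: ParentIncome <- UrbanRes <- Ability -> Tenure -> Experience
  P5: ParentIncome <- UrbanRes -> Tenure -> Experience
  P6: ParentIncome <- UrbanRes -> UnionMember <- Ability -> Tenure -> Experience
Condition 1 (no descendant of ParentIncome in the set): holds — descendants of ParentIncome are {Experience}; none are in {Tenure, UrbanRes}.
Condition 2 (every backdoor path blocked by {Tenure, UrbanRes}):
  P1: blocked at chain node UrbanRes ∈ conditioning set.
  P2: blocked at chain node Tenure ∈ conditioning set.
  P3: blocked at collider UnionMember (neither it nor any descendant is in the conditioning set).
  P4: blocked at chain node UrbanRes ∈ conditioning set.
  P5: blocked at fork node UrbanRes ∈ conditioning set.
  P6: blocked at fork node UrbanRes ∈ conditioning set.
{Tenure, UrbanRes} satisfies the backdoor criterion.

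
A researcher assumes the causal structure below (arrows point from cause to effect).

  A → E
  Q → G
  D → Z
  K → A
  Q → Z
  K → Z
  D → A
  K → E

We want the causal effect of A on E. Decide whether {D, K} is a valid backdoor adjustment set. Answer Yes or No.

Backdoor paths from A to E (paths whose first edge points into A):
  P1: A <- D -> Z <- K -> E
  P2: A <- K -> E
Condition 1 (no descendant of A in the set): holds — descendants of A are {E}; none are in {D, K}.
Condition 2 (every backdoor path blocked by {D, K}):
  P1: blocked at fork node D ∈ conditioning set.
  P2: blocked at fork node K ∈ conditioning set.
{D, K} satisfies the backdoor criterion.

Yes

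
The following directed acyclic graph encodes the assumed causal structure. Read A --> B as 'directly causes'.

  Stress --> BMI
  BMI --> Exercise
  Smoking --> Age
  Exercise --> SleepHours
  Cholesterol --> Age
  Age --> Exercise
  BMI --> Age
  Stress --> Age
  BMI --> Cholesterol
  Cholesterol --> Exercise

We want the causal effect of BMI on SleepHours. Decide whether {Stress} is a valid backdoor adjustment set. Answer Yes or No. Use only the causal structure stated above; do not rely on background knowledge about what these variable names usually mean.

Yes

Backdoor paths from BMI to SleepHours (paths whose first edge points into BMI):
  P1: BMI <- Stress -> Age <- Cholesterol -> Exercise -> SleepHours
  P2: BMI <- Stress -> Age -> Exercise -> SleepHours
Condition 1 (no descendant of BMI in the set): holds — descendants of BMI are {Age, Cholesterol, Exercise, SleepHours}; none are in {Stress}.
Condition 2 (every backdoor path blocked by {Stress}):
  P1: blocked at fork node Stress ∈ conditioning set.
  P2: blocked at fork node Stress ∈ conditioning set.
{Stress} satisfies the backdoor criterion.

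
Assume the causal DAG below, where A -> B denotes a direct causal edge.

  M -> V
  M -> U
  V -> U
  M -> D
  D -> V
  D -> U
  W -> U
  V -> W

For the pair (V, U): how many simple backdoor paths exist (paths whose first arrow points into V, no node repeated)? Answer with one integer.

A backdoor path from V to U is any simple undirected path whose first edge points into V (i.e. leaves V via a parent).
Parents of V: {D, M}.
Enumerating:
  P1: V <- M -> D -> U
  P2: V <- M -> U
  P3: V <- D <- M -> U
  P4: V <- D -> U
That exhausts the simple backdoor paths. Count: 4.

4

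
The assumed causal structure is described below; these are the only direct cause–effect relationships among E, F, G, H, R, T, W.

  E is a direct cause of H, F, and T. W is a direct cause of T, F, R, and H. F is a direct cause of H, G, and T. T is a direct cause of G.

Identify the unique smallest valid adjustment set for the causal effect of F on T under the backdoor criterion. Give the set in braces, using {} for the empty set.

Variables eligible for adjustment (non-descendants of F, excluding F and T): {E, R, W}.
Backdoor paths from F to T:
  P1: F <- W -> H <- E -> T
  P2: F <- W -> T
  P3: F <- E -> H <- W -> T
  P4: F <- E -> T
The empty set is not sufficient: P2 (F <- W -> T) has no collider blocking it and no conditioned non-collider, so it is open.
Try {E, W}:
  P1: blocked at fork node W ∈ conditioning set.
  P2: blocked at fork node W ∈ conditioning set.
  P3: blocked at fork node E ∈ conditioning set.
  P4: blocked at fork node E ∈ conditioning set.
{E, W} contains no descendant of F and blocks every backdoor path.
Every element of {E, W} is needed (dropping E leaves P4 open; dropping W leaves P2 open), so no proper subset is valid.
Among all size-2 subsets of the eligible variables, only {E, W} blocks every backdoor path, so it is the unique smallest valid adjustment set.

{E, W}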